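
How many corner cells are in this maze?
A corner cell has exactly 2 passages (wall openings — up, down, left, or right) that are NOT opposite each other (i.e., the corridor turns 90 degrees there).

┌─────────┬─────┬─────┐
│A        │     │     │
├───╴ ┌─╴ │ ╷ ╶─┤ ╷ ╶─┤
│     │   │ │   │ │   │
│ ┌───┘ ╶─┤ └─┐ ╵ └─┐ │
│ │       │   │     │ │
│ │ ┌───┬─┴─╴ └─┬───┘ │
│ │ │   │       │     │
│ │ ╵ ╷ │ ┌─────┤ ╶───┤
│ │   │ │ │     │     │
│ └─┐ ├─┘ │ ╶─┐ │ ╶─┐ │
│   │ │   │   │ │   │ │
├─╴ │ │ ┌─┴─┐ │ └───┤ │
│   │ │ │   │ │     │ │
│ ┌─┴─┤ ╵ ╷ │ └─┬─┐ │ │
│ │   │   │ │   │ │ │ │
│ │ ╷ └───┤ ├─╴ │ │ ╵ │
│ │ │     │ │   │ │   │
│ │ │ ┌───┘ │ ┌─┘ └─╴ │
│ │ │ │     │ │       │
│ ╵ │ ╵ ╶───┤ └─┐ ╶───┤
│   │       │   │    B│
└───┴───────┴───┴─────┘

Counting corner cells (2 non-opposite passages):
Total corners: 54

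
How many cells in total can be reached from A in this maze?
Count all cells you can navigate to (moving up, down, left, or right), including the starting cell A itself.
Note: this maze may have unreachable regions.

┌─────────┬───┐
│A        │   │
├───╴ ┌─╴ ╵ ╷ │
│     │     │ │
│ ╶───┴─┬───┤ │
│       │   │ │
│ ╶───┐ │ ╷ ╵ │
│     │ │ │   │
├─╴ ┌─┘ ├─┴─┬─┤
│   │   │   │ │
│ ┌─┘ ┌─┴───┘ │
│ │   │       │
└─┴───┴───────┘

Using BFS/flood-fill to find all reachable cells from A:
Maze size: 6 × 7 = 42 total cells
7 cell(s) are walled off and cannot be reached from A.
Reachable cells: 35

Reachable region (· marks reachable cells):

┌─────────┬───┐
│A · · · ·│· ·│
├───╴ ┌─╴ ╵ ╷ │
│· · ·│· · ·│·│
│ ╶───┴─┬───┤ │
│· · · ·│· ·│·│
│ ╶───┐ │ ╷ ╵ │
│· · ·│·│·│· ·│
├─╴ ┌─┘ ├─┴─┬─┤
│· ·│· ·│   │ │
│ ┌─┘ ┌─┴───┘ │
│·│· ·│       │
└─┴───┴───────┘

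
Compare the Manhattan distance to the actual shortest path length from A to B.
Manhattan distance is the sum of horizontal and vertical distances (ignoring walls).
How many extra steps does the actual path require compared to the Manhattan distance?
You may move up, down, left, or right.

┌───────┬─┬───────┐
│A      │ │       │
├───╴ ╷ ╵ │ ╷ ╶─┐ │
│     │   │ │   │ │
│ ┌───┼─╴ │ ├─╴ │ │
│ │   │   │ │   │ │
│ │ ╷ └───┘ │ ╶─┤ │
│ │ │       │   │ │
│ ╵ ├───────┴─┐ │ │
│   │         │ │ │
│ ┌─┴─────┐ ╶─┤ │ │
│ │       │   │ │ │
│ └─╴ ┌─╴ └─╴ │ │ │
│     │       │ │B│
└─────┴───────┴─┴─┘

Manhattan distance: |6 - 0| + |8 - 0| = 14
Actual path length: 28
Extra steps: 28 - 14 = 14

Solution:

┌───────┬─┬───────┐
│A → ↓  │ │↱ → → ↓│
├───╴ ╷ ╵ │ ╷ ╶─┐ │
│↓ ← ↲│   │↑│   │↓│
│ ┌───┼─╴ │ ├─╴ │ │
│↓│↱ ↓│   │↑│   │↓│
│ │ ╷ └───┘ │ ╶─┤ │
│↓│↑│↳ → → ↑│   │↓│
│ ╵ ├───────┴─┐ │ │
│↳ ↑│         │ │↓│
│ ┌─┴─────┐ ╶─┤ │ │
│ │       │   │ │↓│
│ └─╴ ┌─╴ └─╴ │ │ │
│     │       │ │B│
└─────┴───────┴─┴─┘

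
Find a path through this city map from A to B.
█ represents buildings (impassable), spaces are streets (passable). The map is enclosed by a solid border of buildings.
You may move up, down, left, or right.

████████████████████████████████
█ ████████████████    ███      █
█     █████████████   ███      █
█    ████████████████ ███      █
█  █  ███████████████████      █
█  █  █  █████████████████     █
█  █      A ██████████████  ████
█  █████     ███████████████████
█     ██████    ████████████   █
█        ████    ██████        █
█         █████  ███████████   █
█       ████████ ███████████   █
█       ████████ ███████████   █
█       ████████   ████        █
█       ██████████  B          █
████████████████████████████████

Finding the shortest path from A to B:
Movement: cardinal only
Path length: 18 steps
Directions: down → right → right → down → right → down → right → right → down → right → down → down → down → right → right → down → right → right

Solution:

████████████████████████████████
█ ████████████████    ███      █
█     █████████████   ███      █
█    ████████████████ ███      █
█  █  ███████████████████      █
█  █  █  █████████████████     █
█  █      A ██████████████  ████
█  █████  ↳→↓███████████████████
█     ██████↳↓  ████████████   █
█        ████↳→↓ ██████        █
█         █████↳↓███████████   █
█       ████████↓███████████   █
█       ████████↓███████████   █
█       ████████↳→↓████        █
█       ██████████↳→B          █
████████████████████████████████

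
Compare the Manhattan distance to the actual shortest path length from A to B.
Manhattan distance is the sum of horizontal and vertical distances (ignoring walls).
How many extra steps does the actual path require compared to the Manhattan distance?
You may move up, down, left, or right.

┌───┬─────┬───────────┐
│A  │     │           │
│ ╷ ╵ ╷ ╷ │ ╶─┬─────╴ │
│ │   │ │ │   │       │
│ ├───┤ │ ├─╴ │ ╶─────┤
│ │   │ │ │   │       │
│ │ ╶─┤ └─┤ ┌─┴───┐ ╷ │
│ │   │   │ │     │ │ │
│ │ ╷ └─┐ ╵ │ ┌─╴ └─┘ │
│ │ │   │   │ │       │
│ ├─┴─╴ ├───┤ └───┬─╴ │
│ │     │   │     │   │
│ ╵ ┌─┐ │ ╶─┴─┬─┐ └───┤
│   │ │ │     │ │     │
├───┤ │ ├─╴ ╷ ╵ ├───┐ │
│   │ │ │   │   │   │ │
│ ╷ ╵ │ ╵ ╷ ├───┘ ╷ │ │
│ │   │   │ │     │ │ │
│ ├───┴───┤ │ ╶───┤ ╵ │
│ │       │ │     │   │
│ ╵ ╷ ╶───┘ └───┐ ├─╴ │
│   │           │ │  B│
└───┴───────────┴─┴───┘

Manhattan distance: |10 - 0| + |10 - 0| = 20
Actual path length: 48
Extra steps: 48 - 20 = 28

Solution:

┌───┬─────┬───────────┐
│A ↓│↱ ↓  │↱ → → → → ↓│
│ ╷ ╵ ╷ ╷ │ ╶─┬─────╴ │
│ │↳ ↑│↓│ │↑ ↰│↓ ← ← ↲│
│ ├───┤ │ ├─╴ │ ╶─────┤
│ │   │↓│ │↱ ↑│↳ → → ↓│
│ │ ╶─┤ └─┤ ┌─┴───┐ ╷ │
│ │   │↳ ↓│↑│↓ ← ↰│ │↓│
│ │ ╷ └─┐ ╵ │ ┌─╴ └─┘ │
│ │ │   │↳ ↑│↓│  ↑ ← ↲│
│ ├─┴─╴ ├───┤ └───┬─╴ │
│ │     │   │↳ → ↓│   │
│ ╵ ┌─┐ │ ╶─┴─┬─┐ └───┤
│   │ │ │     │ │↳ → ↓│
├───┤ │ ├─╴ ╷ ╵ ├───┐ │
│   │ │ │   │   │   │↓│
│ ╷ ╵ │ ╵ ╷ ├───┘ ╷ │ │
│ │   │   │ │     │ │↓│
│ ├───┴───┤ │ ╶───┤ ╵ │
│ │       │ │     │  ↓│
│ ╵ ╷ ╶───┘ └───┐ ├─╴ │
│   │           │ │  B│
└───┴───────────┴─┴───┘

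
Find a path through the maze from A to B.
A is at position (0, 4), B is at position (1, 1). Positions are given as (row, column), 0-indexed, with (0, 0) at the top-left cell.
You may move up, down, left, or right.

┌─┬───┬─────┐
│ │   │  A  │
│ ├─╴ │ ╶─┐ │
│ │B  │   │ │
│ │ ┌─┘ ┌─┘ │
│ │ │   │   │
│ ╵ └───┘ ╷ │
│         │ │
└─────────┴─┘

Finding the shortest path from (0, 4) to (1, 1):
Path length: 10 steps
Directions: right → down → down → left → down → left → left → left → up → up

Solution:

┌─┬───┬─────┐
│ │   │  A ↓│
│ ├─╴ │ ╶─┐ │
│ │B  │   │↓│
│ │ ┌─┘ ┌─┘ │
│ │↑│   │↓ ↲│
│ ╵ └───┘ ╷ │
│  ↑ ← ← ↲│ │
└─────────┴─┘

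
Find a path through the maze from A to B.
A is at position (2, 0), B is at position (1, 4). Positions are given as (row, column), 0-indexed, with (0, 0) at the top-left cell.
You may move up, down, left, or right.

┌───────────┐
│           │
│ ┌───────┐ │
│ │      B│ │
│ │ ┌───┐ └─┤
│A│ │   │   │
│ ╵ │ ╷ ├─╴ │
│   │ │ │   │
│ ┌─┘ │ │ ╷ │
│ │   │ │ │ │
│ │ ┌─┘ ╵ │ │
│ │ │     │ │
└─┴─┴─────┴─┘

Finding the shortest path from (2, 0) to (1, 4):
Path length: 7 steps
Directions: down → right → up → up → right → right → right

Solution:

┌───────────┐
│           │
│ ┌───────┐ │
│ │↱ → → B│ │
│ │ ┌───┐ └─┤
│A│↑│   │   │
│ ╵ │ ╷ ├─╴ │
│↳ ↑│ │ │   │
│ ┌─┘ │ │ ╷ │
│ │   │ │ │ │
│ │ ┌─┘ ╵ │ │
│ │ │     │ │
└─┴─┴─────┴─┘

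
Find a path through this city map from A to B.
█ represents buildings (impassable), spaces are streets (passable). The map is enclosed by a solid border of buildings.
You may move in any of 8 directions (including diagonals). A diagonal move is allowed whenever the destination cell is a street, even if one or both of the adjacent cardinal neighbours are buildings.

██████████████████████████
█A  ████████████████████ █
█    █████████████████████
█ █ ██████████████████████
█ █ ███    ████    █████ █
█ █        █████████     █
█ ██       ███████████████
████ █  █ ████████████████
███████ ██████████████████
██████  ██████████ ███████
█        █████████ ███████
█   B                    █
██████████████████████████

Finding the shortest path from A to B:
Movement: 8-directional
Path length: 10 steps
Directions: down-right → down-right → down → down-right → down-right → down-right → down-right → down-left → down-left → down-left

Solution:

██████████████████████████
█A  ████████████████████ █
█ ↘  █████████████████████
█ █↓██████████████████████
█ █↘███    ████    █████ █
█ █ ↘      █████████     █
█ ██ ↘     ███████████████
████ █↘ █ ████████████████
███████↙██████████████████
██████↙ ██████████ ███████
█    ↙   █████████ ███████
█   B                    █
██████████████████████████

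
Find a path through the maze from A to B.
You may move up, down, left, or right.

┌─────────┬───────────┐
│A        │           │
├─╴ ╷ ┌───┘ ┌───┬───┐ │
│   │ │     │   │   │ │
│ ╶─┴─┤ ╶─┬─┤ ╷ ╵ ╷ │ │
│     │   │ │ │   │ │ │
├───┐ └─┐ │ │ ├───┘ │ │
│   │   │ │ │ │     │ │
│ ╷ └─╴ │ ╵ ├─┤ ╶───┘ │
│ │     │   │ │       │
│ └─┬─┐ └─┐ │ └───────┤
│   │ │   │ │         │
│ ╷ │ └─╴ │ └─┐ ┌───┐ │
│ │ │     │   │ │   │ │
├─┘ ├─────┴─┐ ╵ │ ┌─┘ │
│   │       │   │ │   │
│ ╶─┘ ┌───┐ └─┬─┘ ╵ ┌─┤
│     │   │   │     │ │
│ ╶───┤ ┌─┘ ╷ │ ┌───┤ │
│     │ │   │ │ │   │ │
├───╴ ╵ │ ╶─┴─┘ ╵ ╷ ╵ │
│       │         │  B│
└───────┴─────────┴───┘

Finding the shortest path through the maze:
Path length: 38 steps
Directions: right → down → left → down → right → right → down → right → down → left → left → up → left → down → down → right → down → down → left → down → right → right → up → right → right → right → down → down → left → down → right → right → right → right → up → right → down → right

Solution:

┌─────────┬───────────┐
│A ↓      │           │
├─╴ ╷ ┌───┘ ┌───┬───┐ │
│↓ ↲│ │     │   │   │ │
│ ╶─┴─┤ ╶─┬─┤ ╷ ╵ ╷ │ │
│↳ → ↓│   │ │ │   │ │ │
├───┐ └─┐ │ │ ├───┘ │ │
│↓ ↰│↳ ↓│ │ │ │     │ │
│ ╷ └─╴ │ ╵ ├─┤ ╶───┘ │
│↓│↑ ← ↲│   │ │       │
│ └─┬─┐ └─┐ │ └───────┤
│↳ ↓│ │   │ │         │
│ ╷ │ └─╴ │ └─┐ ┌───┐ │
│ │↓│     │   │ │   │ │
├─┘ ├─────┴─┐ ╵ │ ┌─┘ │
│↓ ↲│↱ → → ↓│   │ │   │
│ ╶─┘ ┌───┐ └─┬─┘ ╵ ┌─┤
│↳ → ↑│   │↓  │     │ │
│ ╶───┤ ┌─┘ ╷ │ ┌───┤ │
│     │ │↓ ↲│ │ │↱ ↓│ │
├───╴ ╵ │ ╶─┴─┘ ╵ ╷ ╵ │
│       │↳ → → → ↑│↳ B│
└───────┴─────────┴───┘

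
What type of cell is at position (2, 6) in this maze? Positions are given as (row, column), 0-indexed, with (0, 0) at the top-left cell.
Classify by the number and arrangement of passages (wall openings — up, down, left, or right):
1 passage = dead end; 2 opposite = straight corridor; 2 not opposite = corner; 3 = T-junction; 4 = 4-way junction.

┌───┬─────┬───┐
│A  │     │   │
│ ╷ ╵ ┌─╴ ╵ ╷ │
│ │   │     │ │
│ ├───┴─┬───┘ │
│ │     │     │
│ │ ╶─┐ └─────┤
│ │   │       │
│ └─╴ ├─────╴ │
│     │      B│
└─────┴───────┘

Checking cell at (2, 6):
Number of passages: 2
Cell type: corner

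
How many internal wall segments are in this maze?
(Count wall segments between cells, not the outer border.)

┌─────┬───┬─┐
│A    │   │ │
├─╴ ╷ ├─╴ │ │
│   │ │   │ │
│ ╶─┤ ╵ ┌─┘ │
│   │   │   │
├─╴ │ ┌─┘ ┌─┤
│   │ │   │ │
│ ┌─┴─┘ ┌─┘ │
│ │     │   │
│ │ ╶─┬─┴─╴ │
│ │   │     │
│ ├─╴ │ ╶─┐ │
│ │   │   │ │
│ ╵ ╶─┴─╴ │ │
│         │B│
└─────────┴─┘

Counting internal wall segments:
Total internal walls: 35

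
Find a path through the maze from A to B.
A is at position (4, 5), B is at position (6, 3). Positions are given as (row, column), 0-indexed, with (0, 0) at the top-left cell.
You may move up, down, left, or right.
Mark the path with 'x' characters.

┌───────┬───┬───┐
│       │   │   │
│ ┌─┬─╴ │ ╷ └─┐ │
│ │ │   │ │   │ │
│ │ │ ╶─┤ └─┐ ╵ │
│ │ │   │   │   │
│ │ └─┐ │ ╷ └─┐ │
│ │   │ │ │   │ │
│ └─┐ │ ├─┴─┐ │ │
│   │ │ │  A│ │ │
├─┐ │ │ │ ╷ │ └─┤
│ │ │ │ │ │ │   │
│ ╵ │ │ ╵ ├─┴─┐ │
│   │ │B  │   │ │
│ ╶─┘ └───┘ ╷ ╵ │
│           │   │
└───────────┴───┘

Finding the shortest path from (4, 5) to (6, 3):
Path length: 4 steps
Directions: left → down → down → left

Solution:

┌───────┬───┬───┐
│       │   │   │
│ ┌─┬─╴ │ ╷ └─┐ │
│ │ │   │ │   │ │
│ │ │ ╶─┤ └─┐ ╵ │
│ │ │   │   │   │
│ │ └─┐ │ ╷ └─┐ │
│ │   │ │ │   │ │
│ └─┐ │ ├─┴─┐ │ │
│   │ │ │x A│ │ │
├─┐ │ │ │ ╷ │ └─┤
│ │ │ │ │x│ │   │
│ ╵ │ │ ╵ ├─┴─┐ │
│   │ │B x│   │ │
│ ╶─┘ └───┘ ╷ ╵ │
│           │   │
└───────────┴───┘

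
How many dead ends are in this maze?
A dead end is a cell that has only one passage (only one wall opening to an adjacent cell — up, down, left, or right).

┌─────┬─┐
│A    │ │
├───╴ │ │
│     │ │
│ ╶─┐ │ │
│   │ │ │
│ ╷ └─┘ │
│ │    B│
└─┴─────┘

Checking each cell for number of passages:

Dead ends found at positions:
  (0, 0)
  (0, 3)
  (2, 2)
  (3, 0)
Total dead ends: 4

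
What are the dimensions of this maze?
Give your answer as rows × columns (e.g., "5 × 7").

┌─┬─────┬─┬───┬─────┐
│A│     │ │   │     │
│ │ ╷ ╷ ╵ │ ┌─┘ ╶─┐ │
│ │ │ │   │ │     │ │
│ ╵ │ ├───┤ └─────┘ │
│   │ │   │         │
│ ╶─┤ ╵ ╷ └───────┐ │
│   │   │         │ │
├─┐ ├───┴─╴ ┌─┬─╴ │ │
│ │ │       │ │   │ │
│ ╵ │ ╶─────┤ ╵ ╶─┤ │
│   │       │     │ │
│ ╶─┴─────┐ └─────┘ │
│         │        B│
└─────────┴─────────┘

Counting the maze dimensions:
Rows (vertical): 7
Columns (horizontal): 10
Dimensions: 7 × 10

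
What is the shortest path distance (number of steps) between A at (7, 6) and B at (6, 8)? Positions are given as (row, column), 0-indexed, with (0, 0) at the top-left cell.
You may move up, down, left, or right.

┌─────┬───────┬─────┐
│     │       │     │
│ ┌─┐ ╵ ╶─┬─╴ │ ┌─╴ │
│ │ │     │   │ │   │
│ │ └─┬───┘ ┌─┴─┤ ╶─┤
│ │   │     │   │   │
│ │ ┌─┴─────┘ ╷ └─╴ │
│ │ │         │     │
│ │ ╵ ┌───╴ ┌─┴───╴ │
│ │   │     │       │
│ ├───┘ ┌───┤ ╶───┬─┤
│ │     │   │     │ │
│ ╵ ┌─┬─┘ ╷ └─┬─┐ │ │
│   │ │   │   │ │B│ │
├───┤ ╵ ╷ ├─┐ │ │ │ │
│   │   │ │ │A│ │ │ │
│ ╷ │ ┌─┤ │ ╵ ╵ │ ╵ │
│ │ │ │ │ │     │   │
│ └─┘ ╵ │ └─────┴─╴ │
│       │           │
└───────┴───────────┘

Finding path from (7, 6) to (6, 8):
Path: (7,6) → (6,6) → (6,5) → (5,5) → (5,4) → (6,4) → (7,4) → (8,4) → (9,4) → (9,5) → (9,6) → (9,7) → (9,8) → (9,9) → (8,9) → (8,8) → (7,8) → (6,8)
Distance: 17 steps

Solution:

┌─────┬───────┬─────┐
│     │       │     │
│ ┌─┐ ╵ ╶─┬─╴ │ ┌─╴ │
│ │ │     │   │ │   │
│ │ └─┬───┘ ┌─┴─┤ ╶─┤
│ │   │     │   │   │
│ │ ┌─┴─────┘ ╷ └─╴ │
│ │ │         │     │
│ │ ╵ ┌───╴ ┌─┴───╴ │
│ │   │     │       │
│ ├───┘ ┌───┤ ╶───┬─┤
│ │     │↓ ↰│     │ │
│ ╵ ┌─┬─┘ ╷ └─┬─┐ │ │
│   │ │  ↓│↑ ↰│ │B│ │
├───┤ ╵ ╷ ├─┐ │ │ │ │
│   │   │↓│ │A│ │↑│ │
│ ╷ │ ┌─┤ │ ╵ ╵ │ ╵ │
│ │ │ │ │↓│     │↑ ↰│
│ └─┘ ╵ │ └─────┴─╴ │
│       │↳ → → → → ↑│
└───────┴───────────┘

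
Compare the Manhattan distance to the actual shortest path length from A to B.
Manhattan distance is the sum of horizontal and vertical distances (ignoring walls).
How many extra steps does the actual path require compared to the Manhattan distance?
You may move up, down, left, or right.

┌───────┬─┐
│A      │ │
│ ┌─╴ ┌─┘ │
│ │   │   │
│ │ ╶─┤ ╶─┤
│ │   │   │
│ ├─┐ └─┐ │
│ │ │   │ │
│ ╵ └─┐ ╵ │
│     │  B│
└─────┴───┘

Manhattan distance: |4 - 0| + |4 - 0| = 8
Actual path length: 10
Extra steps: 10 - 8 = 2

Solution:

┌───────┬─┐
│A → ↓  │ │
│ ┌─╴ ┌─┘ │
│ │↓ ↲│   │
│ │ ╶─┤ ╶─┤
│ │↳ ↓│   │
│ ├─┐ └─┐ │
│ │ │↳ ↓│ │
│ ╵ └─┐ ╵ │
│     │↳ B│
└─────┴───┘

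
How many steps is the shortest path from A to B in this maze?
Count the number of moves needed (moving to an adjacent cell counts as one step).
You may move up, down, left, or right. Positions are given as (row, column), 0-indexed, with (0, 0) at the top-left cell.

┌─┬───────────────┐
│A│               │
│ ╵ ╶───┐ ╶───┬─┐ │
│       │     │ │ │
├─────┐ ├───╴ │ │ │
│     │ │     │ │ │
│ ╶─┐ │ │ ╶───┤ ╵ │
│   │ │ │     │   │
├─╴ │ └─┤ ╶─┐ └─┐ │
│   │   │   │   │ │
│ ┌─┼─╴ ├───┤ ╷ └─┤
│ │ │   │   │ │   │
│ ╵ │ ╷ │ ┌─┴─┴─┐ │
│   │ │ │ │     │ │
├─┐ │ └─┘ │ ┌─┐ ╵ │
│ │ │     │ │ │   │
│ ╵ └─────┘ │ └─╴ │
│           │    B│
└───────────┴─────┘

Using BFS to find shortest path:
Start: (0, 0), End: (8, 8)
Path found:
(0,0) → (1,0) → (1,1) → (0,1) → (0,2) → (0,3) → (0,4) → (1,4) → (1,5) → (1,6) → (2,6) → (2,5) → (2,4) → (3,4) → (3,5) → (3,6) → (4,6) → (4,7) → (5,7) → (5,8) → (6,8) → (7,8) → (8,8)
Number of steps: 22

Solution:

┌─┬───────────────┐
│A│↱ → → ↓        │
│ ╵ ╶───┐ ╶───┬─┐ │
│↳ ↑    │↳ → ↓│ │ │
├─────┐ ├───╴ │ │ │
│     │ │↓ ← ↲│ │ │
│ ╶─┐ │ │ ╶───┤ ╵ │
│   │ │ │↳ → ↓│   │
├─╴ │ └─┤ ╶─┐ └─┐ │
│   │   │   │↳ ↓│ │
│ ┌─┼─╴ ├───┤ ╷ └─┤
│ │ │   │   │ │↳ ↓│
│ ╵ │ ╷ │ ┌─┴─┴─┐ │
│   │ │ │ │     │↓│
├─┐ │ └─┘ │ ┌─┐ ╵ │
│ │ │     │ │ │  ↓│
│ ╵ └─────┘ │ └─╴ │
│           │    B│
└───────────┴─────┘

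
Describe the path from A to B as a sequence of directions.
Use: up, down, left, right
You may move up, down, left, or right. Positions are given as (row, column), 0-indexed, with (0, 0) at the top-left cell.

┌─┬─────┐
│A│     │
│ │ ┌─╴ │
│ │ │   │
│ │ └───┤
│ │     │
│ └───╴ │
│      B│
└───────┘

Finding the path and converting it to directions:
Path through cells: (0,0) → (1,0) → (2,0) → (3,0) → (3,1) → (3,2) → (3,3)
Directions: down, down, down, right, right, right

Solution:

┌─┬─────┐
│A│     │
│ │ ┌─╴ │
│↓│ │   │
│ │ └───┤
│↓│     │
│ └───╴ │
│↳ → → B│
└───────┘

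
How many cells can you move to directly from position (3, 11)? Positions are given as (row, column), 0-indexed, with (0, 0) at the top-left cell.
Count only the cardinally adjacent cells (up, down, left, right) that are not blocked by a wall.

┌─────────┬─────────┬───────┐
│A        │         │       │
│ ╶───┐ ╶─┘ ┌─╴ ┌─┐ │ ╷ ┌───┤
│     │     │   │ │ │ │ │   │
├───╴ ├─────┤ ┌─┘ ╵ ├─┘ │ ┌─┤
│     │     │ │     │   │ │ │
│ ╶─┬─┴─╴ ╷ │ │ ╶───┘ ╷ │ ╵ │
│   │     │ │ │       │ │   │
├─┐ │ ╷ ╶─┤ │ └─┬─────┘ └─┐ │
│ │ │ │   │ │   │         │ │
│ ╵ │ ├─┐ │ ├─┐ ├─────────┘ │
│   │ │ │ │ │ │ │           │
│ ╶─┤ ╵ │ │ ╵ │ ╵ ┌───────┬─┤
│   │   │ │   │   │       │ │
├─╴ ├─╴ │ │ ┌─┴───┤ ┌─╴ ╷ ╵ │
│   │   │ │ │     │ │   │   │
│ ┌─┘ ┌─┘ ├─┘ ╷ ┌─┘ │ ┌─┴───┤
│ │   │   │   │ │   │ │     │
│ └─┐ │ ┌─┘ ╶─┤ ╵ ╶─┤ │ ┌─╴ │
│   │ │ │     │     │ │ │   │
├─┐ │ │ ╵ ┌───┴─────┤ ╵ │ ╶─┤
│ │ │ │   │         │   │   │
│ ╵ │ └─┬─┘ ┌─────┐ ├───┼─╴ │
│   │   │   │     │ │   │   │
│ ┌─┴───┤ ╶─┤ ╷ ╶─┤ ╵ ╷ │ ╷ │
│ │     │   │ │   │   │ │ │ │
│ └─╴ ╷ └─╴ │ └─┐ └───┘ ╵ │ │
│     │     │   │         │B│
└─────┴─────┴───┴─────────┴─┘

Checking passable neighbors of (3, 11):
Neighbors: (2, 11), (4, 11)
Count: 2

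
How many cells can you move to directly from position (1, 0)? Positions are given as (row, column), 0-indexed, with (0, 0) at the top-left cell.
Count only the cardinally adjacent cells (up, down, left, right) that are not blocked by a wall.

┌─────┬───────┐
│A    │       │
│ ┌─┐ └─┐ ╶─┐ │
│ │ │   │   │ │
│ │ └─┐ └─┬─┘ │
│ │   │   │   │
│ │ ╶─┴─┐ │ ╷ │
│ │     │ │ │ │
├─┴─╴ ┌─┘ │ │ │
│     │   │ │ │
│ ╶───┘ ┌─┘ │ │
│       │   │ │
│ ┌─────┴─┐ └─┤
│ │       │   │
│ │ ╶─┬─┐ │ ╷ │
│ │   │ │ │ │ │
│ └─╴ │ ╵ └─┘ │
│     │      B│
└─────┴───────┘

Checking passable neighbors of (1, 0):
Neighbors: (0, 0), (2, 0)
Count: 2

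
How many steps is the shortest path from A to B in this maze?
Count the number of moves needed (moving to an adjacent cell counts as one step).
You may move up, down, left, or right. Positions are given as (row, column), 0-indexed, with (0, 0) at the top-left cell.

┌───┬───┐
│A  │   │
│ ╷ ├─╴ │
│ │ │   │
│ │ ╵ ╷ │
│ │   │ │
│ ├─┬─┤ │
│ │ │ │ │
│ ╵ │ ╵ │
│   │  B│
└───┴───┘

Using BFS to find shortest path:
Start: (0, 0), End: (4, 3)
Path found:
(0,0) → (0,1) → (1,1) → (2,1) → (2,2) → (1,2) → (1,3) → (2,3) → (3,3) → (4,3)
Number of steps: 9

Solution:

┌───┬───┐
│A ↓│   │
│ ╷ ├─╴ │
│ │↓│↱ ↓│
│ │ ╵ ╷ │
│ │↳ ↑│↓│
│ ├─┬─┤ │
│ │ │ │↓│
│ ╵ │ ╵ │
│   │  B│
└───┴───┘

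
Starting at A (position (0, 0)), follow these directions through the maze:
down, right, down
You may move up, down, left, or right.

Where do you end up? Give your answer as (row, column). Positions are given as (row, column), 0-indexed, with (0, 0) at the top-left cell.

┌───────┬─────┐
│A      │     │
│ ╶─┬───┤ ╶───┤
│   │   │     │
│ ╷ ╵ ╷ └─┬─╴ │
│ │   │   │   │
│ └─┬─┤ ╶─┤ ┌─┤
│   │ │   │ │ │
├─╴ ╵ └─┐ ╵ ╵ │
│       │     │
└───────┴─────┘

Following directions step by step:
Start: (0, 0)
  down: (0, 0) → (1, 0)
  right: (1, 0) → (1, 1)
  down: (1, 1) → (2, 1)
Final position: (2, 1)

Path taken:

┌───────┬─────┐
│A      │     │
│ ╶─┬───┤ ╶───┤
│↳ ↓│   │     │
│ ╷ ╵ ╷ └─┬─╴ │
│ │B  │   │   │
│ └─┬─┤ ╶─┤ ┌─┤
│   │ │   │ │ │
├─╴ ╵ └─┐ ╵ ╵ │
│       │     │
└───────┴─────┘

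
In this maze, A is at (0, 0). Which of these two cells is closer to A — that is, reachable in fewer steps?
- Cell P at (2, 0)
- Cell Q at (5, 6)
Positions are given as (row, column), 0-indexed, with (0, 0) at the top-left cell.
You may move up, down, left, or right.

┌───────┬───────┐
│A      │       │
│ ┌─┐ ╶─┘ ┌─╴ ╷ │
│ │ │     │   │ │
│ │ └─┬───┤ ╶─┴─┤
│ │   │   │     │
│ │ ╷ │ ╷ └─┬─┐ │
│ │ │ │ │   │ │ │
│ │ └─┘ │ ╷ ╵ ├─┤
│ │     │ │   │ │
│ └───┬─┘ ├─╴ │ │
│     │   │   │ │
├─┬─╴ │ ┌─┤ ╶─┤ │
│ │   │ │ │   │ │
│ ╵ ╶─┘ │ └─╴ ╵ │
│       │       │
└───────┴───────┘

Shortest path A → P at (2, 0): 2 steps
Shortest path A → Q at (5, 6): 21 steps

P is closer (2 steps vs 21 steps).

Path to P:

┌───────┬───────┐
│A      │       │
│ ┌─┐ ╶─┘ ┌─╴ ╷ │
│↓│ │     │   │ │
│ │ └─┬───┤ ╶─┴─┤
│P│   │   │     │
│ │ ╷ │ ╷ └─┬─┐ │
│ │ │ │ │   │ │ │
│ │ └─┘ │ ╷ ╵ ├─┤
│ │     │ │   │ │
│ └───┬─┘ ├─╴ │ │
│     │   │   │ │
├─┬─╴ │ ┌─┤ ╶─┤ │
│ │   │ │ │   │ │
│ ╵ ╶─┘ │ └─╴ ╵ │
│       │       │
└───────┴───────┘

Path to Q:

┌───────┬───────┐
│A      │       │
│ ┌─┐ ╶─┘ ┌─╴ ╷ │
│↓│ │     │   │ │
│ │ └─┬───┤ ╶─┴─┤
│↓│   │   │     │
│ │ ╷ │ ╷ └─┬─┐ │
│↓│ │ │ │↱ ↓│ │ │
│ │ └─┘ │ ╷ ╵ ├─┤
│↓│     │↑│↳ ↓│ │
│ └───┬─┘ ├─╴ │ │
│↳ → ↓│↱ ↑│  Q│ │
├─┬─╴ │ ┌─┤ ╶─┤ │
│ │↓ ↲│↑│ │   │ │
│ ╵ ╶─┘ │ └─╴ ╵ │
│  ↳ → ↑│       │
└───────┴───────┘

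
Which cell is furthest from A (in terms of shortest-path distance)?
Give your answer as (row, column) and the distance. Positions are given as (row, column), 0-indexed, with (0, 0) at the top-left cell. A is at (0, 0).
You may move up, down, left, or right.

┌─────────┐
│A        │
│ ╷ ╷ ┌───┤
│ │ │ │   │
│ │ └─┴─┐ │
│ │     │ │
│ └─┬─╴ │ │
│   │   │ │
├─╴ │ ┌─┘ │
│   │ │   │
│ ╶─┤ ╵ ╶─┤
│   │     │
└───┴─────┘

Computing BFS distances from A to all cells:
Furthest cell: (1, 3)
Distance: 16 steps

Path from A to the furthest cell:

┌─────────┐
│A ↓      │
│ ╷ ╷ ┌───┤
│ │↓│ │B ↰│
│ │ └─┴─┐ │
│ │↳ → ↓│↑│
│ └─┬─╴ │ │
│   │↓ ↲│↑│
├─╴ │ ┌─┘ │
│   │↓│↱ ↑│
│ ╶─┤ ╵ ╶─┤
│   │↳ ↑  │
└───┴─────┘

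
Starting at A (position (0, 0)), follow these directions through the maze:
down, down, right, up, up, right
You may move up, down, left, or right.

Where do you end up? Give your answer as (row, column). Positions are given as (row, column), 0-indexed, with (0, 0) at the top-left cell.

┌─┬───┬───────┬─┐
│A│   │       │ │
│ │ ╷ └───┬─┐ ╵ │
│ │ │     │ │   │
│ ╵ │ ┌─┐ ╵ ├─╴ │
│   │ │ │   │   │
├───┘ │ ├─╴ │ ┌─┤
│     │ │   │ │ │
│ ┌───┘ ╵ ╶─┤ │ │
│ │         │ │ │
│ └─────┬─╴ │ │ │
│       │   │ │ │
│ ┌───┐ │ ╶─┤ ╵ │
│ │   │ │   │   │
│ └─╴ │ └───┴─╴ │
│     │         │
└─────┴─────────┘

Following directions step by step:
Start: (0, 0)
  down: (0, 0) → (1, 0)
  down: (1, 0) → (2, 0)
  right: (2, 0) → (2, 1)
  up: (2, 1) → (1, 1)
  up: (1, 1) → (0, 1)
  right: (0, 1) → (0, 2)
Final position: (0, 2)

Path taken:

┌─┬───┬───────┬─┐
│A│↱ B│       │ │
│ │ ╷ └───┬─┐ ╵ │
│↓│↑│     │ │   │
│ ╵ │ ┌─┐ ╵ ├─╴ │
│↳ ↑│ │ │   │   │
├───┘ │ ├─╴ │ ┌─┤
│     │ │   │ │ │
│ ┌───┘ ╵ ╶─┤ │ │
│ │         │ │ │
│ └─────┬─╴ │ │ │
│       │   │ │ │
│ ┌───┐ │ ╶─┤ ╵ │
│ │   │ │   │   │
│ └─╴ │ └───┴─╴ │
│     │         │
└─────┴─────────┘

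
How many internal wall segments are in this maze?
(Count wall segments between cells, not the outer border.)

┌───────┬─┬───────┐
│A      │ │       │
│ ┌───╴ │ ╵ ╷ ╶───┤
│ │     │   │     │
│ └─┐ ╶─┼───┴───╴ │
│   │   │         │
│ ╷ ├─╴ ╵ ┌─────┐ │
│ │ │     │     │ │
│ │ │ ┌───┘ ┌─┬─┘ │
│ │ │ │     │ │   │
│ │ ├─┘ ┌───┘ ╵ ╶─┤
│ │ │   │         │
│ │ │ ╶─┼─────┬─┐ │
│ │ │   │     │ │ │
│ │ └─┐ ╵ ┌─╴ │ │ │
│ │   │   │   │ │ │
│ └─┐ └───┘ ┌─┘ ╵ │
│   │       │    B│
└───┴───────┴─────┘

Counting internal wall segments:
Total internal walls: 64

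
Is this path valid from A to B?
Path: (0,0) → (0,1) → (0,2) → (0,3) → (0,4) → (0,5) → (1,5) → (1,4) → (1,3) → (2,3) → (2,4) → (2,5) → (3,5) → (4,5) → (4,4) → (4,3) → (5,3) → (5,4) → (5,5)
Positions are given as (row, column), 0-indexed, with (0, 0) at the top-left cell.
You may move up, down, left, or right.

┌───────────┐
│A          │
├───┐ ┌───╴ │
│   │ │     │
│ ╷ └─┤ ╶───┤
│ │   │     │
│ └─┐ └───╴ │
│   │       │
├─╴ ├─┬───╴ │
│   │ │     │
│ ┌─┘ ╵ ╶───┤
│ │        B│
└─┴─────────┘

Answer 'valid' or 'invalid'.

Checking path validity:
Result: All consecutive moves are passable.

valid

Correct solution:

┌───────────┐
│A → → → → ↓│
├───┐ ┌───╴ │
│   │ │↓ ← ↲│
│ ╷ └─┤ ╶───┤
│ │   │↳ → ↓│
│ └─┐ └───╴ │
│   │      ↓│
├─╴ ├─┬───╴ │
│   │ │↓ ← ↲│
│ ┌─┘ ╵ ╶───┤
│ │    ↳ → B│
└─┴─────────┘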